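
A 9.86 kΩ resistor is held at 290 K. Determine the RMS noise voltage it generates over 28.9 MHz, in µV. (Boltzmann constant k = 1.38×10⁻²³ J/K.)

67.5 µV

V_n = √(4kTRB)
4kTRB = 4 × 1.38×10⁻²³ × 290 × 9.86×10³ × 2.89×10⁷ = 4.56×10⁻⁹ V²
V_n = √(4.56×10⁻⁹) = 6.75×10⁻⁵ V = 67.5 µV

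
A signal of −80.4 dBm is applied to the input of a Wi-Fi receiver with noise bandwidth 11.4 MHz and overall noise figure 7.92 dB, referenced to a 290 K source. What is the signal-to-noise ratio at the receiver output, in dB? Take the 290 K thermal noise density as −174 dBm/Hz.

15.1 dB

Noise floor: N = −174 + 10 log₁₀(B) + NF
10 log₁₀(1.14×10⁷) = 70.57 dB
N = −174 + 70.57 + 7.92 = −95.51 dBm
SNR = P_sig − N = −80.4 − (−95.51) = 15.11 dB → 15.1 dB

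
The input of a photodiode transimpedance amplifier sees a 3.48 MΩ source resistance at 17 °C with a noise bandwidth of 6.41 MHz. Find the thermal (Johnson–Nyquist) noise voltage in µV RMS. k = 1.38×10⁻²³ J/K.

598 µV

T = 17 °C + 273.15 = 290.15 K
V_n = √(4kTRB)
4kTRB = 4 × 1.38×10⁻²³ × 290.15 × 3.48×10⁶ × 6.41×10⁶ = 3.57×10⁻⁷ V²
V_n = √(3.57×10⁻⁷) = 5.98×10⁻⁴ V = 598 µV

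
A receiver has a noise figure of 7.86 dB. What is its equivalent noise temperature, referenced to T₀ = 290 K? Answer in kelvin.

1482 K

F = 10^(7.86/10) = 6.10942
T_e = (F − 1)·T₀ = (6.10942 − 1) × 290 = 1482 K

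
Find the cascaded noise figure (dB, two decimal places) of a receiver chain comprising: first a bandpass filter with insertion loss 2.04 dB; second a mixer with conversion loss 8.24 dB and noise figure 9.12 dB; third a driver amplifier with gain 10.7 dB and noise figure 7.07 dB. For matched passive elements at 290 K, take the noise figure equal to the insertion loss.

17.54 dB

Convert to linear (a loss of L dB is a gain of −L dB): F_i = 10^(NF_i/10), G_i = 10^(G_i,dB/10)
  Stage 1: F_1 = 10^(2.04/10) = 1.600, G_1 = 10^(−2.04/10) = 0.6252
  Stage 2: F_2 = 10^(9.12/10) = 8.166, G_2 = 10^(−8.24/10) = 0.1500
  Stage 3: F_3 = 10^(7.07/10) = 5.093, G_3 = 10^(10.7/10) = 11.75
Friis cascade:
  F = 1.600 + (8.166 − 1)/0.6252 + (5.093 − 1)/0.09376 = 56.72
NF = 10 log₁₀(56.72) = 17.54 dB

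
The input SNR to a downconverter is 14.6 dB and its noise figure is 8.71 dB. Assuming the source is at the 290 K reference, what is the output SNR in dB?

5.89 dB

By definition F = SNR_in/SNR_out, so in dB: SNR_out = SNR_in − NF
SNR_out = 14.6 − 8.71 = 5.89 dB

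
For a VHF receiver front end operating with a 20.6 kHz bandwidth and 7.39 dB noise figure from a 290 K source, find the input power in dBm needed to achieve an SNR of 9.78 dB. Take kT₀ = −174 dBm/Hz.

Sensitivity = −174 + 10 log₁₀(B) + NF + SNR_min
= −174 + 43.14 + 7.39 + 9.78
= −113.69 dBm → −113.7 dBm

−113.7 dBm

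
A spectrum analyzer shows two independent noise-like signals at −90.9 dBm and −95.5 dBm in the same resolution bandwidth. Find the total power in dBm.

Convert to linear, add, convert back:
P₁ = 8.13×10⁻¹³ W, P₂ = 2.82×10⁻¹³ W
P_tot = 1.09×10⁻¹² W → 10 log₁₀(P_tot / 10⁻³) = −89.6 dBm

−89.6 dBm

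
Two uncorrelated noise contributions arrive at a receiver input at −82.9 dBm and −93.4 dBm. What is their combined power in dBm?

Convert to linear, add, convert back:
P₁ = 5.13×10⁻¹² W, P₂ = 4.57×10⁻¹³ W
P_tot = 5.59×10⁻¹² W → 10 log₁₀(P_tot / 10⁻³) = −82.5 dBm

−82.5 dBm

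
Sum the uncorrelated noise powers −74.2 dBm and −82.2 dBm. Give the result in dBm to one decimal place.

−73.6 dBm

Convert to linear, add, convert back:
P₁ = 3.80×10⁻¹¹ W, P₂ = 6.03×10⁻¹² W
P_tot = 4.40×10⁻¹¹ W → 10 log₁₀(P_tot / 10⁻³) = −73.6 dBm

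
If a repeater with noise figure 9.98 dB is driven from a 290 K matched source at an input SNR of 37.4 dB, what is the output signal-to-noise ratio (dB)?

27.42 dB

By definition F = SNR_in/SNR_out, so in dB: SNR_out = SNR_in − NF
SNR_out = 37.4 − 9.98 = 27.42 dB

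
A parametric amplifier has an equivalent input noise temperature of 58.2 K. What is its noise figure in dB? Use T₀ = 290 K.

F = 1 + T_e/T₀ = 1 + 58.2/290 = 1.20069
NF = 10 log₁₀(1.20069) = 0.794 dB

0.794 dB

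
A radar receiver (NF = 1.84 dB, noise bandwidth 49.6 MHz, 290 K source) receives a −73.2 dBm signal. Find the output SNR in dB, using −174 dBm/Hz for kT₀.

22.0 dB

Noise floor: N = −174 + 10 log₁₀(B) + NF
10 log₁₀(4.96×10⁷) = 76.95 dB
N = −174 + 76.95 + 1.84 = −95.21 dBm
SNR = P_sig − N = −73.2 − (−95.21) = 22.01 dB → 22.0 dB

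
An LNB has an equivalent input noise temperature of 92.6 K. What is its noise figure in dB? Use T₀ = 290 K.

1.20 dB

F = 1 + T_e/T₀ = 1 + 92.6/290 = 1.31931
NF = 10 log₁₀(1.31931) = 1.20 dB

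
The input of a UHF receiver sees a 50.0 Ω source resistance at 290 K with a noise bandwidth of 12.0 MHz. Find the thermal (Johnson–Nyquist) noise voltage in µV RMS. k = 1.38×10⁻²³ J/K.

3.10 µV

V_n = √(4kTRB)
4kTRB = 4 × 1.38×10⁻²³ × 290 × 5.00×10¹ × 1.20×10⁷ = 9.60×10⁻¹² V²
V_n = √(9.60×10⁻¹²) = 3.10×10⁻⁶ V = 3.10 µV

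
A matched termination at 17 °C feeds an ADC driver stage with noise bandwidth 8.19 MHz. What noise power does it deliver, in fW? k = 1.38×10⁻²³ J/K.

T = 17 °C + 273.15 = 290.15 K
P_n = kTB = 1.38×10⁻²³ × 290.15 × 8.19×10⁶ = 3.28×10⁻¹⁴ W = 32.8 fW

32.8 fW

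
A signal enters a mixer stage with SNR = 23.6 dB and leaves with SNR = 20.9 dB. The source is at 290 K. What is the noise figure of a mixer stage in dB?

2.7 dB

NF (dB) = SNR_in(dB) − SNR_out(dB) when the source is at T₀
NF = 23.6 − 20.9 = 2.7 dB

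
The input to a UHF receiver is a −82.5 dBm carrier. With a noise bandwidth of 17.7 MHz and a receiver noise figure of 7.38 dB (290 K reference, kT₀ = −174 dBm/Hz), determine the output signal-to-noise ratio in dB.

Noise floor: N = −174 + 10 log₁₀(B) + NF
10 log₁₀(1.77×10⁷) = 72.48 dB
N = −174 + 72.48 + 7.38 = −94.14 dBm
SNR = P_sig − N = −82.5 − (−94.14) = 11.64 dB → 11.6 dB

11.6 dB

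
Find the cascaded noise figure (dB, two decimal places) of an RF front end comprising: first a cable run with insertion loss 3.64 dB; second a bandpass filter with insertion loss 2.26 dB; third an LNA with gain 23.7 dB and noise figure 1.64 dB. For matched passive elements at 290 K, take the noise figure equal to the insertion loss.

7.54 dB

Convert to linear (a loss of L dB is a gain of −L dB): F_i = 10^(NF_i/10), G_i = 10^(G_i,dB/10)
  Stage 1: F_1 = 10^(3.64/10) = 2.312, G_1 = 10^(−3.64/10) = 0.4325
  Stage 2: F_2 = 10^(2.26/10) = 1.683, G_2 = 10^(−2.26/10) = 0.5943
  Stage 3: F_3 = 10^(1.64/10) = 1.459, G_3 = 10^(23.7/10) = 234.4
Friis cascade:
  F = 2.312 + (1.683 − 1)/0.4325 + (1.459 − 1)/0.2570 = 5.675
NF = 10 log₁₀(5.675) = 7.54 dB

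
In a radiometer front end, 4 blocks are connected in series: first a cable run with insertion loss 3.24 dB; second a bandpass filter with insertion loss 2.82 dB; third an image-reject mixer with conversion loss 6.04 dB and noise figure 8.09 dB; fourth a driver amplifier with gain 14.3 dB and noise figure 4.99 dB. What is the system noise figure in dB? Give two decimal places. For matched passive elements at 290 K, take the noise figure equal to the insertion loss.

Convert to linear (a loss of L dB is a gain of −L dB): F_i = 10^(NF_i/10), G_i = 10^(G_i,dB/10)
  Stage 1: F_1 = 10^(3.24/10) = 2.109, G_1 = 10^(−3.24/10) = 0.4742
  Stage 2: F_2 = 10^(2.82/10) = 1.914, G_2 = 10^(−2.82/10) = 0.5224
  Stage 3: F_3 = 10^(8.09/10) = 6.442, G_3 = 10^(−6.04/10) = 0.2489
  Stage 4: F_4 = 10^(4.99/10) = 3.155, G_4 = 10^(14.3/10) = 26.92
Friis cascade:
  F = 2.109 + (1.914 − 1)/0.4742 + (6.442 − 1)/0.2477 + (3.155 − 1)/0.06166 = 60.95
NF = 10 log₁₀(60.95) = 17.85 dB

17.85 dB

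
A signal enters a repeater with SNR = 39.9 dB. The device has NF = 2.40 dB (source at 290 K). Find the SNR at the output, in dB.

37.50 dB

By definition F = SNR_in/SNR_out, so in dB: SNR_out = SNR_in − NF
SNR_out = 39.9 − 2.40 = 37.50 dB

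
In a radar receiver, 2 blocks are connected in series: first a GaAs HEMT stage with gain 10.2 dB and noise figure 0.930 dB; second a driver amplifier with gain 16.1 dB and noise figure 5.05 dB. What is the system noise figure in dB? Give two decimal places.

Convert to linear (a loss of L dB is a gain of −L dB): F_i = 10^(NF_i/10), G_i = 10^(G_i,dB/10)
  Stage 1: F_1 = 10^(0.930/10) = 1.239, G_1 = 10^(10.2/10) = 10.47
  Stage 2: F_2 = 10^(5.05/10) = 3.199, G_2 = 10^(16.1/10) = 40.74
Friis cascade:
  F = 1.239 + (3.199 − 1)/10.47 = 1.449
NF = 10 log₁₀(1.449) = 1.61 dB

1.61 dB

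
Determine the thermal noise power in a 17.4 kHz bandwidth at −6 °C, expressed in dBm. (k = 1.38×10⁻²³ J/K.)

T = −6 °C + 273.15 = 267.15 K
P_n = kTB = 1.38×10⁻²³ × 267.15 × 1.74×10⁴ = 6.41×10⁻¹⁷ W
In dBm: 10 log₁₀(6.41×10⁻¹⁷ / 10⁻³) = −131.9 dBm

−131.9 dBm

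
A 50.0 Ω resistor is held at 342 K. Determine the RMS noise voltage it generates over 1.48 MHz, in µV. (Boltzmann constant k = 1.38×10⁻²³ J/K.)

V_n = √(4kTRB)
4kTRB = 4 × 1.38×10⁻²³ × 342 × 5.00×10¹ × 1.48×10⁶ = 1.40×10⁻¹² V²
V_n = √(1.40×10⁻¹²) = 1.18×10⁻⁶ V = 1.18 µV

1.18 µV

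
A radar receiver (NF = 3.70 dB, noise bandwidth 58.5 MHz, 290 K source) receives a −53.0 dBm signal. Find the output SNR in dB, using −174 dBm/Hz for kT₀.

39.6 dB

Noise floor: N = −174 + 10 log₁₀(B) + NF
10 log₁₀(5.85×10⁷) = 77.67 dB
N = −174 + 77.67 + 3.70 = −92.63 dBm
SNR = P_sig − N = −53.0 − (−92.63) = 39.63 dB → 39.6 dB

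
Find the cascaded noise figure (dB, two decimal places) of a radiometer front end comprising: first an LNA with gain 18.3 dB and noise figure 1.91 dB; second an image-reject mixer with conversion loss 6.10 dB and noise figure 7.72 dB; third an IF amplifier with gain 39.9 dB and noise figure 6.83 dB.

2.68 dB

Convert to linear (a loss of L dB is a gain of −L dB): F_i = 10^(NF_i/10), G_i = 10^(G_i,dB/10)
  Stage 1: F_1 = 10^(1.91/10) = 1.552, G_1 = 10^(18.3/10) = 67.61
  Stage 2: F_2 = 10^(7.72/10) = 5.916, G_2 = 10^(−6.10/10) = 0.2455
  Stage 3: F_3 = 10^(6.83/10) = 4.819, G_3 = 10^(39.9/10) = 9772
Friis cascade:
  F = 1.552 + (5.916 − 1)/67.61 + (4.819 − 1)/16.60 = 1.855
NF = 10 log₁₀(1.855) = 2.68 dB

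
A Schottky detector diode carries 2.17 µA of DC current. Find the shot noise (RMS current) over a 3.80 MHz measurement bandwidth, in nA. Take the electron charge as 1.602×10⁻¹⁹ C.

I_n = √(2qI·B)
2qI·B = 2 × 1.602×10⁻¹⁹ × 2.17×10⁻⁶ × 3.80×10⁶ = 2.64×10⁻¹⁸ A²
I_n = √(2.64×10⁻¹⁸) = 1.63×10⁻⁹ A = 1.63 nA

1.63 nA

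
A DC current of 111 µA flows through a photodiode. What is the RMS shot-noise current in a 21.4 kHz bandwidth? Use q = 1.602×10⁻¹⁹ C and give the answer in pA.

I_n = √(2qI·B)
2qI·B = 2 × 1.602×10⁻¹⁹ × 1.11×10⁻⁴ × 2.14×10⁴ = 7.61×10⁻¹⁹ A²
I_n = √(7.61×10⁻¹⁹) = 8.72×10⁻¹⁰ A = 872 pA

872 pA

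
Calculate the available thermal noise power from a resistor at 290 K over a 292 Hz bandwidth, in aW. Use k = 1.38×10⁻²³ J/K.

P_n = kTB = 1.38×10⁻²³ × 290 × 2.92×10² = 1.17×10⁻¹⁸ W = 1.17 aW

1.17 aW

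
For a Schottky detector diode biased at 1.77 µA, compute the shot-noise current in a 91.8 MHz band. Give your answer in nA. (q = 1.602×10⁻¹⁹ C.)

I_n = √(2qI·B)
2qI·B = 2 × 1.602×10⁻¹⁹ × 1.77×10⁻⁶ × 9.18×10⁷ = 5.21×10⁻¹⁷ A²
I_n = √(5.21×10⁻¹⁷) = 7.22×10⁻⁹ A = 7.22 nA

7.22 nA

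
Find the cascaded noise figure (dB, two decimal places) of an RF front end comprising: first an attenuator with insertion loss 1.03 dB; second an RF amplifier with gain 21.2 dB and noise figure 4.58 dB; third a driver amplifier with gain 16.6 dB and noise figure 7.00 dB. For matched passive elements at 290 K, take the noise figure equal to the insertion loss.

Convert to linear (a loss of L dB is a gain of −L dB): F_i = 10^(NF_i/10), G_i = 10^(G_i,dB/10)
  Stage 1: F_1 = 10^(1.03/10) = 1.268, G_1 = 10^(−1.03/10) = 0.7889
  Stage 2: F_2 = 10^(4.58/10) = 2.871, G_2 = 10^(21.2/10) = 131.8
  Stage 3: F_3 = 10^(7.00/10) = 5.012, G_3 = 10^(16.6/10) = 45.71
Friis cascade:
  F = 1.268 + (2.871 − 1)/0.7889 + (5.012 − 1)/104.0 = 3.678
NF = 10 log₁₀(3.678) = 5.66 dB

5.66 dB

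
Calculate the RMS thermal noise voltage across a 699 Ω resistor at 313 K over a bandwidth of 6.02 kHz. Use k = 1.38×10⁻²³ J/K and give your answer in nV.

V_n = √(4kTRB)
4kTRB = 4 × 1.38×10⁻²³ × 313 × 6.99×10² × 6.02×10³ = 7.27×10⁻¹⁴ V²
V_n = √(7.27×10⁻¹⁴) = 2.70×10⁻⁷ V = 270 nV

270 nV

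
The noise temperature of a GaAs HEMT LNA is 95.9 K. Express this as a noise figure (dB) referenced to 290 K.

1.24 dB

F = 1 + T_e/T₀ = 1 + 95.9/290 = 1.33069
NF = 10 log₁₀(1.33069) = 1.24 dB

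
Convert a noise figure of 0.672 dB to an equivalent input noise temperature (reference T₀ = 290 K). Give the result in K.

F = 10^(0.672/10) = 1.16735
T_e = (F − 1)·T₀ = (1.16735 − 1) × 290 = 48.5 K

48.5 K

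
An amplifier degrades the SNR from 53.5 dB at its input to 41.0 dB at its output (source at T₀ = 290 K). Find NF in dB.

NF (dB) = SNR_in(dB) − SNR_out(dB) when the source is at T₀
NF = 53.5 − 41.0 = 12.5 dB

12.5 dB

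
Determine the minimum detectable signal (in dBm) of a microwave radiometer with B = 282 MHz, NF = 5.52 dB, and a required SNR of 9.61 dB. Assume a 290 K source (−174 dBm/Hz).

−74.4 dBm

Sensitivity = −174 + 10 log₁₀(B) + NF + SNR_min
= −174 + 84.5 + 5.52 + 9.61
= −74.37 dBm → −74.4 dBm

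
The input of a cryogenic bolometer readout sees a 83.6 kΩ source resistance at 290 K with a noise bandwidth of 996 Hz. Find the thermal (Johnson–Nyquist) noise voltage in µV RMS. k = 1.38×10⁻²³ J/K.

V_n = √(4kTRB)
4kTRB = 4 × 1.38×10⁻²³ × 290 × 8.36×10⁴ × 9.96×10² = 1.33×10⁻¹² V²
V_n = √(1.33×10⁻¹²) = 1.15×10⁻⁶ V = 1.15 µV

1.15 µV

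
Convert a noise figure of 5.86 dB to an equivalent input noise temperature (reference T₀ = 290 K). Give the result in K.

F = 10^(5.86/10) = 3.85478
T_e = (F − 1)·T₀ = (3.85478 − 1) × 290 = 828 K

828 K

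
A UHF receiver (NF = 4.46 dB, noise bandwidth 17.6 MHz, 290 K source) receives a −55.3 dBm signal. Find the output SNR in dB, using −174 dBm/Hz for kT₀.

Noise floor: N = −174 + 10 log₁₀(B) + NF
10 log₁₀(1.76×10⁷) = 72.46 dB
N = −174 + 72.46 + 4.46 = −97.08 dBm
SNR = P_sig − N = −55.3 − (−97.08) = 41.78 dB → 41.8 dB

41.8 dB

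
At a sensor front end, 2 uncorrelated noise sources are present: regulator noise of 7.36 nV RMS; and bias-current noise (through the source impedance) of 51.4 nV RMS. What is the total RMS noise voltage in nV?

Uncorrelated sources add in power (mean-square): V_tot = √(ΣV_i²)
V_tot = √[(7.36×10⁻⁹)² + (5.14×10⁻⁸)²] = 5.19×10⁻⁸ V = 51.9 nV

51.9 nV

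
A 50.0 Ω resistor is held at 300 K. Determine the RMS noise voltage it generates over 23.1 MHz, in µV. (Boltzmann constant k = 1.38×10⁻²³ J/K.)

4.37 µV

V_n = √(4kTRB)
4kTRB = 4 × 1.38×10⁻²³ × 300 × 5.00×10¹ × 2.31×10⁷ = 1.91×10⁻¹¹ V²
V_n = √(1.91×10⁻¹¹) = 4.37×10⁻⁶ V = 4.37 µV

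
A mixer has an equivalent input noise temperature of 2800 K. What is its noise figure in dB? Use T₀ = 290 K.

F = 1 + T_e/T₀ = 1 + 2800/290 = 10.6552
NF = 10 log₁₀(10.6552) = 10.28 dB

10.28 dB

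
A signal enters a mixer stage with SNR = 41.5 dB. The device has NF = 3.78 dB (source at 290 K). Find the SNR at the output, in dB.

By definition F = SNR_in/SNR_out, so in dB: SNR_out = SNR_in − NF
SNR_out = 41.5 − 3.78 = 37.72 dB

37.72 dB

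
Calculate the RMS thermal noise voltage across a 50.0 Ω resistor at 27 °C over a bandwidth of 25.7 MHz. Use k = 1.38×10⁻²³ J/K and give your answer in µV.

4.61 µV

T = 27 °C + 273.15 = 300.15 K
V_n = √(4kTRB)
4kTRB = 4 × 1.38×10⁻²³ × 300.15 × 5.00×10¹ × 2.57×10⁷ = 2.13×10⁻¹¹ V²
V_n = √(2.13×10⁻¹¹) = 4.61×10⁻⁶ V = 4.61 µV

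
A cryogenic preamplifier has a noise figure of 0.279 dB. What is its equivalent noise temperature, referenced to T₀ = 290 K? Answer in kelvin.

F = 10^(0.279/10) = 1.06635
T_e = (F − 1)·T₀ = (1.06635 − 1) × 290 = 19.2 K

19.2 K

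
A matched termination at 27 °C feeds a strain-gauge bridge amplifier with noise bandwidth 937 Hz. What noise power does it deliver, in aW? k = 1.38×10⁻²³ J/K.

3.88 aW

T = 27 °C + 273.15 = 300.15 K
P_n = kTB = 1.38×10⁻²³ × 300.15 × 9.37×10² = 3.88×10⁻¹⁸ W = 3.88 aW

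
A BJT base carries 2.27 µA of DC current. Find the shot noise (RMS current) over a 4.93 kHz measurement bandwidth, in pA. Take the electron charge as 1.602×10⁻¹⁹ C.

59.9 pA

I_n = √(2qI·B)
2qI·B = 2 × 1.602×10⁻¹⁹ × 2.27×10⁻⁶ × 4.93×10³ = 3.59×10⁻²¹ A²
I_n = √(3.59×10⁻²¹) = 5.99×10⁻¹¹ A = 59.9 pA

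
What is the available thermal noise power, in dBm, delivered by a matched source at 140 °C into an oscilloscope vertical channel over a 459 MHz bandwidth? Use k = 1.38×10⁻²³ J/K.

T = 140 °C + 273.15 = 413.15 K
P_n = kTB = 1.38×10⁻²³ × 413.15 × 4.59×10⁸ = 2.62×10⁻¹² W
In dBm: 10 log₁₀(2.62×10⁻¹² / 10⁻³) = −85.8 dBm

−85.8 dBm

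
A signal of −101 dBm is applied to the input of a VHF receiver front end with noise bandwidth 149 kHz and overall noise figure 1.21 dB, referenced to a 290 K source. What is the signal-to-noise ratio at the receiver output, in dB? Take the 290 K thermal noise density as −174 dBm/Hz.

20.1 dB

Noise floor: N = −174 + 10 log₁₀(B) + NF
10 log₁₀(1.49×10⁵) = 51.73 dB
N = −174 + 51.73 + 1.21 = −121.06 dBm
SNR = P_sig − N = −101 − (−121.06) = 20.06 dB → 20.1 dB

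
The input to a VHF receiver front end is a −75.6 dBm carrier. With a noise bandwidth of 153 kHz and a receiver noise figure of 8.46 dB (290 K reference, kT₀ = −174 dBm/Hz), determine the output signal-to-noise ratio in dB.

38.1 dB

Noise floor: N = −174 + 10 log₁₀(B) + NF
10 log₁₀(1.53×10⁵) = 51.85 dB
N = −174 + 51.85 + 8.46 = −113.69 dBm
SNR = P_sig − N = −75.6 − (−113.69) = 38.09 dB → 38.1 dB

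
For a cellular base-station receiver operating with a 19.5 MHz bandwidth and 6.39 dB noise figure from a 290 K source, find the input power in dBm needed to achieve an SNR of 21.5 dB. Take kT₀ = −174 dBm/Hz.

Sensitivity = −174 + 10 log₁₀(B) + NF + SNR_min
= −174 + 72.9 + 6.39 + 21.5
= −73.21 dBm → −73.2 dBm

−73.2 dBm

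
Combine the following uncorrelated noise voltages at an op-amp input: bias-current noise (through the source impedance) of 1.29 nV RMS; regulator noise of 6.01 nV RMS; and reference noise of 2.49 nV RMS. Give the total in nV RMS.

Uncorrelated sources add in power (mean-square): V_tot = √(ΣV_i²)
V_tot = √[(1.29×10⁻⁹)² + (6.01×10⁻⁹)² + (2.49×10⁻⁹)²] = 6.63×10⁻⁹ V = 6.63 nV

6.63 nV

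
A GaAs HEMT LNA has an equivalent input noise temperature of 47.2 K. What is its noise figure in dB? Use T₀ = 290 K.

0.655 dB

F = 1 + T_e/T₀ = 1 + 47.2/290 = 1.16276
NF = 10 log₁₀(1.16276) = 0.655 dB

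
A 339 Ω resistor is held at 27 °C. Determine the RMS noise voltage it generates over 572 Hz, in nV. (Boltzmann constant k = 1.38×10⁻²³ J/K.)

T = 27 °C + 273.15 = 300.15 K
V_n = √(4kTRB)
4kTRB = 4 × 1.38×10⁻²³ × 300.15 × 3.39×10² × 5.72×10² = 3.21×10⁻¹⁵ V²
V_n = √(3.21×10⁻¹⁵) = 5.67×10⁻⁸ V = 56.7 nV

56.7 nV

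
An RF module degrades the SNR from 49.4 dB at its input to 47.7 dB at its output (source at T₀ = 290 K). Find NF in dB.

NF (dB) = SNR_in(dB) − SNR_out(dB) when the source is at T₀
NF = 49.4 − 47.7 = 1.7 dB

1.7 dB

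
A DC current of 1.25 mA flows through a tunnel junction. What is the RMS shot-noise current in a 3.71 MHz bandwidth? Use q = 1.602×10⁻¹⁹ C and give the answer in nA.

38.5 nA

I_n = √(2qI·B)
2qI·B = 2 × 1.602×10⁻¹⁹ × 1.25×10⁻³ × 3.71×10⁶ = 1.49×10⁻¹⁵ A²
I_n = √(1.49×10⁻¹⁵) = 3.85×10⁻⁸ A = 38.5 nA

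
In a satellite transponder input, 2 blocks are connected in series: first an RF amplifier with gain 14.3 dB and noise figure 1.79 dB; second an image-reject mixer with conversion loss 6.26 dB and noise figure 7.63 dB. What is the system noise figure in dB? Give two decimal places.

Convert to linear (a loss of L dB is a gain of −L dB): F_i = 10^(NF_i/10), G_i = 10^(G_i,dB/10)
  Stage 1: F_1 = 10^(1.79/10) = 1.510, G_1 = 10^(14.3/10) = 26.92
  Stage 2: F_2 = 10^(7.63/10) = 5.794, G_2 = 10^(−6.26/10) = 0.2366
Friis cascade:
  F = 1.510 + (5.794 − 1)/26.92 = 1.688
NF = 10 log₁₀(1.688) = 2.27 dB

2.27 dB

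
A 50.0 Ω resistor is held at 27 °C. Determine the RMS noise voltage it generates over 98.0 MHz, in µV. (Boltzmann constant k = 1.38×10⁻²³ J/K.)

T = 27 °C + 273.15 = 300.15 K
V_n = √(4kTRB)
4kTRB = 4 × 1.38×10⁻²³ × 300.15 × 5.00×10¹ × 9.80×10⁷ = 8.12×10⁻¹¹ V²
V_n = √(8.12×10⁻¹¹) = 9.01×10⁻⁶ V = 9.01 µV

9.01 µV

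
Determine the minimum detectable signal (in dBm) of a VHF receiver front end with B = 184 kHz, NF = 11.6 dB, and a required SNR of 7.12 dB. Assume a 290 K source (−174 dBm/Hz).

Sensitivity = −174 + 10 log₁₀(B) + NF + SNR_min
= −174 + 52.65 + 11.6 + 7.12
= −102.63 dBm → −102.6 dBm

−102.6 dBm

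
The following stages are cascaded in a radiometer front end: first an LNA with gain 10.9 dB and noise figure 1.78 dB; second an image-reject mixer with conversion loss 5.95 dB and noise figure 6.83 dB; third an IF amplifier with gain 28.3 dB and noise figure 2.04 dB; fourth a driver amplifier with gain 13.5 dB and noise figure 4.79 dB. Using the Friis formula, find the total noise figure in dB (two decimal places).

Convert to linear (a loss of L dB is a gain of −L dB): F_i = 10^(NF_i/10), G_i = 10^(G_i,dB/10)
  Stage 1: F_1 = 10^(1.78/10) = 1.507, G_1 = 10^(10.9/10) = 12.30
  Stage 2: F_2 = 10^(6.83/10) = 4.819, G_2 = 10^(−5.95/10) = 0.2541
  Stage 3: F_3 = 10^(2.04/10) = 1.600, G_3 = 10^(28.3/10) = 676.1
  Stage 4: F_4 = 10^(4.79/10) = 3.013, G_4 = 10^(13.5/10) = 22.39
Friis cascade:
  F = 1.507 + (4.819 − 1)/12.30 + (1.600 − 1)/3.126 + (3.013 − 1)/2113 = 2.010
NF = 10 log₁₀(2.010) = 3.03 dB

3.03 dB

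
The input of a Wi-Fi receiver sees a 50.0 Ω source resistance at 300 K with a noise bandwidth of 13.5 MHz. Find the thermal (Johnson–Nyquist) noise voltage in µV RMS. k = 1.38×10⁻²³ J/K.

V_n = √(4kTRB)
4kTRB = 4 × 1.38×10⁻²³ × 300 × 5.00×10¹ × 1.35×10⁷ = 1.12×10⁻¹¹ V²
V_n = √(1.12×10⁻¹¹) = 3.34×10⁻⁶ V = 3.34 µV

3.34 µV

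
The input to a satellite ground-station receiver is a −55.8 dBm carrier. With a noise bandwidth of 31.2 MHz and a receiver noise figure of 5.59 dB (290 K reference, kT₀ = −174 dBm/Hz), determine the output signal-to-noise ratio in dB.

Noise floor: N = −174 + 10 log₁₀(B) + NF
10 log₁₀(3.12×10⁷) = 74.94 dB
N = −174 + 74.94 + 5.59 = −93.47 dBm
SNR = P_sig − N = −55.8 − (−93.47) = 37.67 dB → 37.7 dB

37.7 dB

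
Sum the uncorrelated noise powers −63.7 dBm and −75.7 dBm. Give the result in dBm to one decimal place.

Convert to linear, add, convert back:
P₁ = 4.27×10⁻¹⁰ W, P₂ = 2.69×10⁻¹¹ W
P_tot = 4.53×10⁻¹⁰ W → 10 log₁₀(P_tot / 10⁻³) = −63.4 dBm

−63.4 dBm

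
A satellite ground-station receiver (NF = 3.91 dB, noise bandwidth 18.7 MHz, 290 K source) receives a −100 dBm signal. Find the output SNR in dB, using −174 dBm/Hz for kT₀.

Noise floor: N = −174 + 10 log₁₀(B) + NF
10 log₁₀(1.87×10⁷) = 72.72 dB
N = −174 + 72.72 + 3.91 = −97.37 dBm
SNR = P_sig − N = −100 − (−97.37) = −2.63 dB → −2.6 dB

−2.6 dB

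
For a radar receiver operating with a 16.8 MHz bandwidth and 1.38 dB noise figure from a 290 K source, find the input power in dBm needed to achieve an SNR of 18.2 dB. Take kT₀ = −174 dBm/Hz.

Sensitivity = −174 + 10 log₁₀(B) + NF + SNR_min
= −174 + 72.25 + 1.38 + 18.2
= −82.17 dBm → −82.2 dBm

−82.2 dBm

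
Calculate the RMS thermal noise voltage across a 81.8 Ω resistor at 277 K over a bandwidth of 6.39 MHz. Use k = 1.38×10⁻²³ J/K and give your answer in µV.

V_n = √(4kTRB)
4kTRB = 4 × 1.38×10⁻²³ × 277 × 8.18×10¹ × 6.39×10⁶ = 7.99×10⁻¹² V²
V_n = √(7.99×10⁻¹²) = 2.83×10⁻⁶ V = 2.83 µV

2.83 µV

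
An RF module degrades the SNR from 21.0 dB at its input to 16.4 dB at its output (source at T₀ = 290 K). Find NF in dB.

NF (dB) = SNR_in(dB) − SNR_out(dB) when the source is at T₀
NF = 21.0 − 16.4 = 4.6 dB

4.6 dB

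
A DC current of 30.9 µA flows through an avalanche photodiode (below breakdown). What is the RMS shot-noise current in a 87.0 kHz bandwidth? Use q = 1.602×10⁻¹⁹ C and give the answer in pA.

928 pA

I_n = √(2qI·B)
2qI·B = 2 × 1.602×10⁻¹⁹ × 3.09×10⁻⁵ × 8.70×10⁴ = 8.61×10⁻¹⁹ A²
I_n = √(8.61×10⁻¹⁹) = 9.28×10⁻¹⁰ A = 928 pA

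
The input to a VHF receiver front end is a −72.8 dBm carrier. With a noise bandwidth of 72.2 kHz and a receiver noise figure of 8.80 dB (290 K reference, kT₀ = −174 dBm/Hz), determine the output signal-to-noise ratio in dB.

43.8 dB

Noise floor: N = −174 + 10 log₁₀(B) + NF
10 log₁₀(7.22×10⁴) = 48.59 dB
N = −174 + 48.59 + 8.80 = −116.61 dBm
SNR = P_sig − N = −72.8 − (−116.61) = 43.81 dB → 43.8 dB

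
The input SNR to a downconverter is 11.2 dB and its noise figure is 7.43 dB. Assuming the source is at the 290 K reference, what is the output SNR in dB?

By definition F = SNR_in/SNR_out, so in dB: SNR_out = SNR_in − NF
SNR_out = 11.2 − 7.43 = 3.77 dB

3.77 dB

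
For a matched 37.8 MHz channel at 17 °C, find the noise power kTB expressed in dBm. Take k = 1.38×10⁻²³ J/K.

T = 17 °C + 273.15 = 290.15 K
P_n = kTB = 1.38×10⁻²³ × 290.15 × 3.78×10⁷ = 1.51×10⁻¹³ W
In dBm: 10 log₁₀(1.51×10⁻¹³ / 10⁻³) = −98.2 dBm

−98.2 dBm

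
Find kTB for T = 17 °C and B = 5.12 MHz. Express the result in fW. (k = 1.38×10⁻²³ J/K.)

20.5 fW

T = 17 °C + 273.15 = 290.15 K
P_n = kTB = 1.38×10⁻²³ × 290.15 × 5.12×10⁶ = 2.05×10⁻¹⁴ W = 20.5 fW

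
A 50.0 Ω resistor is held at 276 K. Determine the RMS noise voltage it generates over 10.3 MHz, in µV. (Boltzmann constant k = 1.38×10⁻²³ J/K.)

2.80 µV

V_n = √(4kTRB)
4kTRB = 4 × 1.38×10⁻²³ × 276 × 5.00×10¹ × 1.03×10⁷ = 7.85×10⁻¹² V²
V_n = √(7.85×10⁻¹²) = 2.80×10⁻⁶ V = 2.80 µV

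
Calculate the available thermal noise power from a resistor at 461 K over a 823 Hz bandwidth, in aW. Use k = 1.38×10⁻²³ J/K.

P_n = kTB = 1.38×10⁻²³ × 461 × 8.23×10² = 5.24×10⁻¹⁸ W = 5.24 aW

5.24 aW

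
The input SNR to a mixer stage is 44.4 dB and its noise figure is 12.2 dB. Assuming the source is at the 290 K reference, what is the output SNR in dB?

32.2 dB

By definition F = SNR_in/SNR_out, so in dB: SNR_out = SNR_in − NF
SNR_out = 44.4 − 12.2 = 32.2 dB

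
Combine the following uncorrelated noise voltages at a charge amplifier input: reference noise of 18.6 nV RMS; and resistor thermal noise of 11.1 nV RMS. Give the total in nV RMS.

Uncorrelated sources add in power (mean-square): V_tot = √(ΣV_i²)
V_tot = √[(1.86×10⁻⁸)² + (1.11×10⁻⁸)²] = 2.17×10⁻⁸ V = 21.7 nV

21.7 nV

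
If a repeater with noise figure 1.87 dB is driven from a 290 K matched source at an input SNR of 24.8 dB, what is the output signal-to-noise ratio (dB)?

By definition F = SNR_in/SNR_out, so in dB: SNR_out = SNR_in − NF
SNR_out = 24.8 − 1.87 = 22.93 dB

22.93 dB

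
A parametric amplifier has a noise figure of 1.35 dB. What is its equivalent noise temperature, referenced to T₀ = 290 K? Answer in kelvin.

106 K

F = 10^(1.35/10) = 1.36458
T_e = (F − 1)·T₀ = (1.36458 − 1) × 290 = 106 K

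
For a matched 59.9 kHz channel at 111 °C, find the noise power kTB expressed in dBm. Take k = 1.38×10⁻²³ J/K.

−125.0 dBm

T = 111 °C + 273.15 = 384.15 K
P_n = kTB = 1.38×10⁻²³ × 384.15 × 5.99×10⁴ = 3.18×10⁻¹⁶ W
In dBm: 10 log₁₀(3.18×10⁻¹⁶ / 10⁻³) = −125.0 dBm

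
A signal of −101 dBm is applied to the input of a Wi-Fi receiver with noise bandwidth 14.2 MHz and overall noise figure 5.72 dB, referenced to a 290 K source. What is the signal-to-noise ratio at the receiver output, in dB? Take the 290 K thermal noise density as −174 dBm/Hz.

−4.2 dB

Noise floor: N = −174 + 10 log₁₀(B) + NF
10 log₁₀(1.42×10⁷) = 71.52 dB
N = −174 + 71.52 + 5.72 = −96.76 dBm
SNR = P_sig − N = −101 − (−96.76) = −4.24 dB → −4.2 dB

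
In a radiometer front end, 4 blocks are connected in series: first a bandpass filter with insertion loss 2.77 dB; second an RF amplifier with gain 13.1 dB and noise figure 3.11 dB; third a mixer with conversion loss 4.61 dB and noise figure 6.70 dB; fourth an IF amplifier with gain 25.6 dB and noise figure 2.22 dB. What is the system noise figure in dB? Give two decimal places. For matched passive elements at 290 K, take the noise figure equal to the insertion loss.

6.43 dB

Convert to linear (a loss of L dB is a gain of −L dB): F_i = 10^(NF_i/10), G_i = 10^(G_i,dB/10)
  Stage 1: F_1 = 10^(2.77/10) = 1.892, G_1 = 10^(−2.77/10) = 0.5284
  Stage 2: F_2 = 10^(3.11/10) = 2.046, G_2 = 10^(13.1/10) = 20.42
  Stage 3: F_3 = 10^(6.70/10) = 4.677, G_3 = 10^(−4.61/10) = 0.3459
  Stage 4: F_4 = 10^(2.22/10) = 1.667, G_4 = 10^(25.6/10) = 363.1
Friis cascade:
  F = 1.892 + (2.046 − 1)/0.5284 + (4.677 − 1)/10.79 + (1.667 − 1)/3.733 = 4.392
NF = 10 log₁₀(4.392) = 6.43 dB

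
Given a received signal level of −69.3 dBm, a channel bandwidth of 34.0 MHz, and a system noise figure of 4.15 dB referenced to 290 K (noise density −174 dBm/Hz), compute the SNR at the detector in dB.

Noise floor: N = −174 + 10 log₁₀(B) + NF
10 log₁₀(3.40×10⁷) = 75.31 dB
N = −174 + 75.31 + 4.15 = −94.54 dBm
SNR = P_sig − N = −69.3 − (−94.54) = 25.24 dB → 25.2 dB

25.2 dB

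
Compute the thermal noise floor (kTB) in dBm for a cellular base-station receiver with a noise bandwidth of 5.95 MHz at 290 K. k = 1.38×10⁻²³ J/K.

−106.2 dBm

P_n = kTB = 1.38×10⁻²³ × 290 × 5.95×10⁶ = 2.38×10⁻¹⁴ W
In dBm: 10 log₁₀(2.38×10⁻¹⁴ / 10⁻³) = −106.2 dBm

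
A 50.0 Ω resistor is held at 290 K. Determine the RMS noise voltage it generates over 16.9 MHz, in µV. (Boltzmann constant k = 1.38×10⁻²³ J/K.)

V_n = √(4kTRB)
4kTRB = 4 × 1.38×10⁻²³ × 290 × 5.00×10¹ × 1.69×10⁷ = 1.35×10⁻¹¹ V²
V_n = √(1.35×10⁻¹¹) = 3.68×10⁻⁶ V = 3.68 µV

3.68 µV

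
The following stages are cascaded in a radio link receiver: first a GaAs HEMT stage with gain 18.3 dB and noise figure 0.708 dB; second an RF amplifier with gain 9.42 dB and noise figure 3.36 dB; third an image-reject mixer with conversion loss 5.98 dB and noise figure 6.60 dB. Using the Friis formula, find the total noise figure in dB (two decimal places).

Convert to linear (a loss of L dB is a gain of −L dB): F_i = 10^(NF_i/10), G_i = 10^(G_i,dB/10)
  Stage 1: F_1 = 10^(0.708/10) = 1.177, G_1 = 10^(18.3/10) = 67.61
  Stage 2: F_2 = 10^(3.36/10) = 2.168, G_2 = 10^(9.42/10) = 8.750
  Stage 3: F_3 = 10^(6.60/10) = 4.571, G_3 = 10^(−5.98/10) = 0.2523
Friis cascade:
  F = 1.177 + (2.168 − 1)/67.61 + (4.571 − 1)/591.6 = 1.200
NF = 10 log₁₀(1.200) = 0.79 dB

0.79 dB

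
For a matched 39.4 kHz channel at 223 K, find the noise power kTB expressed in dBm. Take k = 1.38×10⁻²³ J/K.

−129.2 dBm

P_n = kTB = 1.38×10⁻²³ × 223 × 3.94×10⁴ = 1.21×10⁻¹⁶ W
In dBm: 10 log₁₀(1.21×10⁻¹⁶ / 10⁻³) = −129.2 dBm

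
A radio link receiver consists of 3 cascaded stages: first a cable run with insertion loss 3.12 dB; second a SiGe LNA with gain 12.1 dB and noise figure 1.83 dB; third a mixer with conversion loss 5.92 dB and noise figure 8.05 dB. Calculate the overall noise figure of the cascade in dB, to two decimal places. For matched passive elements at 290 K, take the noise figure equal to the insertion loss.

5.81 dB

Convert to linear (a loss of L dB is a gain of −L dB): F_i = 10^(NF_i/10), G_i = 10^(G_i,dB/10)
  Stage 1: F_1 = 10^(3.12/10) = 2.051, G_1 = 10^(−3.12/10) = 0.4875
  Stage 2: F_2 = 10^(1.83/10) = 1.524, G_2 = 10^(12.1/10) = 16.22
  Stage 3: F_3 = 10^(8.05/10) = 6.383, G_3 = 10^(−5.92/10) = 0.2559
Friis cascade:
  F = 2.051 + (1.524 − 1)/0.4875 + (6.383 − 1)/7.907 = 3.807
NF = 10 log₁₀(3.807) = 5.81 dB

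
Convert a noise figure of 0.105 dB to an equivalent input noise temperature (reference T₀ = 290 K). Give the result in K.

F = 10^(0.105/10) = 1.02447
T_e = (F − 1)·T₀ = (1.02447 − 1) × 290 = 7.10 K

7.10 K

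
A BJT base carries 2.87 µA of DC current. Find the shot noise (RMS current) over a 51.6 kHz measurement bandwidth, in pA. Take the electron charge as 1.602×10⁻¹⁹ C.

218 pA

I_n = √(2qI·B)
2qI·B = 2 × 1.602×10⁻¹⁹ × 2.87×10⁻⁶ × 5.16×10⁴ = 4.74×10⁻²⁰ A²
I_n = √(4.74×10⁻²⁰) = 2.18×10⁻¹⁰ A = 218 pA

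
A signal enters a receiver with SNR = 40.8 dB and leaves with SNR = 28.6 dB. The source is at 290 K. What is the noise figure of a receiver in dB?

12.2 dB

NF (dB) = SNR_in(dB) − SNR_out(dB) when the source is at T₀
NF = 40.8 − 28.6 = 12.2 dB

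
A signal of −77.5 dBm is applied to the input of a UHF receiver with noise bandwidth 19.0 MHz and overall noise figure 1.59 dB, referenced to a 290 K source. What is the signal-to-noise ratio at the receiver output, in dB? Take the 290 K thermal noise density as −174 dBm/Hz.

22.1 dB

Noise floor: N = −174 + 10 log₁₀(B) + NF
10 log₁₀(1.90×10⁷) = 72.79 dB
N = −174 + 72.79 + 1.59 = −99.62 dBm
SNR = P_sig − N = −77.5 − (−99.62) = 22.12 dB → 22.1 dB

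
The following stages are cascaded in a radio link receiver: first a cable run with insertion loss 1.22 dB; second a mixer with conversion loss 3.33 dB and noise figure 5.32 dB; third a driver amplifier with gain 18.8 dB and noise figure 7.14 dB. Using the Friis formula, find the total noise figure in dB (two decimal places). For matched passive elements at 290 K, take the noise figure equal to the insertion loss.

12.15 dB

Convert to linear (a loss of L dB is a gain of −L dB): F_i = 10^(NF_i/10), G_i = 10^(G_i,dB/10)
  Stage 1: F_1 = 10^(1.22/10) = 1.324, G_1 = 10^(−1.22/10) = 0.7551
  Stage 2: F_2 = 10^(5.32/10) = 3.404, G_2 = 10^(−3.33/10) = 0.4645
  Stage 3: F_3 = 10^(7.14/10) = 5.176, G_3 = 10^(18.8/10) = 75.86
Friis cascade:
  F = 1.324 + (3.404 − 1)/0.7551 + (5.176 − 1)/0.3508 = 16.41
NF = 10 log₁₀(16.41) = 12.15 dB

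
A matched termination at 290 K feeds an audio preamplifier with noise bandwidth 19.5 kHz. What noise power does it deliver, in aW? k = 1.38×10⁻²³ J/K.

78.0 aW

P_n = kTB = 1.38×10⁻²³ × 290 × 1.95×10⁴ = 7.80×10⁻¹⁷ W = 78.0 aW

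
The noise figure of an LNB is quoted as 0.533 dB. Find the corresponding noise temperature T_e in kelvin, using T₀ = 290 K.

F = 10^(0.533/10) = 1.13058
T_e = (F − 1)·T₀ = (1.13058 − 1) × 290 = 37.9 K

37.9 K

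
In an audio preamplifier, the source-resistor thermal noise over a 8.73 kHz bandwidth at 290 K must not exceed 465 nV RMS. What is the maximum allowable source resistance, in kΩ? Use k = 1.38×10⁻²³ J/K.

1.55 kΩ

Johnson–Nyquist: V_n = √(4kTRB) ⇒ R = V_n² / (4kTB)
4kTB = 4 × 1.38×10⁻²³ × 290 × 8.73×10³ = 1.40×10⁻¹⁶
R = (4.65×10⁻⁷)² / 1.40×10⁻¹⁶ = 1.55×10³ Ω = 1.55 kΩ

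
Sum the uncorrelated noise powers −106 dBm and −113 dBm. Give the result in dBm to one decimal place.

Convert to linear, add, convert back:
P₁ = 2.51×10⁻¹⁴ W, P₂ = 5.01×10⁻¹⁵ W
P_tot = 3.01×10⁻¹⁴ W → 10 log₁₀(P_tot / 10⁻³) = −105.2 dBm

−105.2 dBm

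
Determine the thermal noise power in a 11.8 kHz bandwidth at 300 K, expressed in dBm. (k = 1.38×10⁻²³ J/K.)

−133.1 dBm

P_n = kTB = 1.38×10⁻²³ × 300 × 1.18×10⁴ = 4.89×10⁻¹⁷ W
In dBm: 10 log₁₀(4.89×10⁻¹⁷ / 10⁻³) = −133.1 dBm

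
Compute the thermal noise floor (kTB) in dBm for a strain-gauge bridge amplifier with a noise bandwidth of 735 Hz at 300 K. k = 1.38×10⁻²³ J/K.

P_n = kTB = 1.38×10⁻²³ × 300 × 7.35×10² = 3.04×10⁻¹⁸ W
In dBm: 10 log₁₀(3.04×10⁻¹⁸ / 10⁻³) = −145.2 dBm

−145.2 dBm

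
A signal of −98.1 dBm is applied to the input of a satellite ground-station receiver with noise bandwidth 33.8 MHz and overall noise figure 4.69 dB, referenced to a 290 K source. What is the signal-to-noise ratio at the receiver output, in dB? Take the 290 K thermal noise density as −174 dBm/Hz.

−4.1 dB

Noise floor: N = −174 + 10 log₁₀(B) + NF
10 log₁₀(3.38×10⁷) = 75.29 dB
N = −174 + 75.29 + 4.69 = −94.02 dBm
SNR = P_sig − N = −98.1 − (−94.02) = −4.08 dB → −4.1 dB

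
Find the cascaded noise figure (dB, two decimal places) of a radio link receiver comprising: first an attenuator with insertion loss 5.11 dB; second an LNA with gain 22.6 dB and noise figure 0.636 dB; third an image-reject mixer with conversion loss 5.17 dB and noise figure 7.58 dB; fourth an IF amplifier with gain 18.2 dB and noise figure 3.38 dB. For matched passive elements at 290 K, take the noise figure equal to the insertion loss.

5.92 dB

Convert to linear (a loss of L dB is a gain of −L dB): F_i = 10^(NF_i/10), G_i = 10^(G_i,dB/10)
  Stage 1: F_1 = 10^(5.11/10) = 3.243, G_1 = 10^(−5.11/10) = 0.3083
  Stage 2: F_2 = 10^(0.636/10) = 1.158, G_2 = 10^(22.6/10) = 182.0
  Stage 3: F_3 = 10^(7.58/10) = 5.728, G_3 = 10^(−5.17/10) = 0.3041
  Stage 4: F_4 = 10^(3.38/10) = 2.178, G_4 = 10^(18.2/10) = 66.07
Friis cascade:
  F = 3.243 + (1.158 − 1)/0.3083 + (5.728 − 1)/56.10 + (2.178 − 1)/17.06 = 3.908
NF = 10 log₁₀(3.908) = 5.92 dB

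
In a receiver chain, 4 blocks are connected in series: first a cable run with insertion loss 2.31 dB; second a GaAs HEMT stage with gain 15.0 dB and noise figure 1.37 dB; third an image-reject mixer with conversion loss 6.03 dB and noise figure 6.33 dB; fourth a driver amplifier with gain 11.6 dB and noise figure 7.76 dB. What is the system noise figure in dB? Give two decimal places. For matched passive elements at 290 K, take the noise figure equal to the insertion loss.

Convert to linear (a loss of L dB is a gain of −L dB): F_i = 10^(NF_i/10), G_i = 10^(G_i,dB/10)
  Stage 1: F_1 = 10^(2.31/10) = 1.702, G_1 = 10^(−2.31/10) = 0.5875
  Stage 2: F_2 = 10^(1.37/10) = 1.371, G_2 = 10^(15.0/10) = 31.62
  Stage 3: F_3 = 10^(6.33/10) = 4.295, G_3 = 10^(−6.03/10) = 0.2495
  Stage 4: F_4 = 10^(7.76/10) = 5.970, G_4 = 10^(11.6/10) = 14.45
Friis cascade:
  F = 1.702 + (1.371 − 1)/0.5875 + (4.295 − 1)/18.58 + (5.970 − 1)/4.634 = 3.583
NF = 10 log₁₀(3.583) = 5.54 dB

5.54 dB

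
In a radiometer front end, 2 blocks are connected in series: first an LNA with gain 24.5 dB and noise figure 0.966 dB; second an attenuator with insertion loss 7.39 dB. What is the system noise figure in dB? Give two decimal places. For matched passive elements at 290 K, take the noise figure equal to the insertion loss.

1.02 dB

Convert to linear (a loss of L dB is a gain of −L dB): F_i = 10^(NF_i/10), G_i = 10^(G_i,dB/10)
  Stage 1: F_1 = 10^(0.966/10) = 1.249, G_1 = 10^(24.5/10) = 281.8
  Stage 2: F_2 = 10^(7.39/10) = 5.483, G_2 = 10^(−7.39/10) = 0.1824
Friis cascade:
  F = 1.249 + (5.483 − 1)/281.8 = 1.265
NF = 10 log₁₀(1.265) = 1.02 dB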